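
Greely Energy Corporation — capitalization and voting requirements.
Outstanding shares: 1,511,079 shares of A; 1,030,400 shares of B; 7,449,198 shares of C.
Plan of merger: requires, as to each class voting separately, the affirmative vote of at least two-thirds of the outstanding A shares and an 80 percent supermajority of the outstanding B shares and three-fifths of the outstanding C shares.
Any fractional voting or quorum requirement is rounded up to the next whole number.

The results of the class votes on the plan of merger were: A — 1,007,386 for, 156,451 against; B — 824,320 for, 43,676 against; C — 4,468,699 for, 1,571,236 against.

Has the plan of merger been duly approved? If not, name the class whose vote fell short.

A: 2/3 of 1511079 = 1007386; 1,007,386 required, 1,007,386 in favor — approved.
B: 4/5 of 1030400 = 824320; 824,320 required, 824,320 in favor — approved.
C: 3/5 of 7449198 = 4469518.80, rounded up to 4469519; 4,469,519 required, 4,468,699 in favor — not approved.

Not approved — the C shares did not give the required vote.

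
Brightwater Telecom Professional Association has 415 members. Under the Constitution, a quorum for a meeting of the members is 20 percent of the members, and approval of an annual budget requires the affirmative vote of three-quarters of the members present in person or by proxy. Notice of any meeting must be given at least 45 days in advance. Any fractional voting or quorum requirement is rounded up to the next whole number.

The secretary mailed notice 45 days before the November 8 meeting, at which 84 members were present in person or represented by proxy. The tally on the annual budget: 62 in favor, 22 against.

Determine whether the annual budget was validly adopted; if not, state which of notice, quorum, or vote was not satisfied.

Notice: 45 days given; 45 required. Satisfied.
Quorum: 20% of 415 = 83; 84 present. Satisfied.
Vote: requires three-fourths of those present (84); 3/4 of 84 = 63, so 63 needed; 62 in favor. Not satisfied.

Invalid — vote requirement not satisfied.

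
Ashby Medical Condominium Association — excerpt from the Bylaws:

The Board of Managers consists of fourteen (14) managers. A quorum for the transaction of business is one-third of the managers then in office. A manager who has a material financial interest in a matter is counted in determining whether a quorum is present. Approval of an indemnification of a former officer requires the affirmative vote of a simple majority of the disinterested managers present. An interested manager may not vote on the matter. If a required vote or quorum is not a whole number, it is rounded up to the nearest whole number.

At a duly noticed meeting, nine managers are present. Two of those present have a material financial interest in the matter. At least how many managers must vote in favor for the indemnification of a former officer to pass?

The indemnification of a former officer requires a majority of the disinterested managers present (9 − 2 = 7).
A majority of 7 is 4.

4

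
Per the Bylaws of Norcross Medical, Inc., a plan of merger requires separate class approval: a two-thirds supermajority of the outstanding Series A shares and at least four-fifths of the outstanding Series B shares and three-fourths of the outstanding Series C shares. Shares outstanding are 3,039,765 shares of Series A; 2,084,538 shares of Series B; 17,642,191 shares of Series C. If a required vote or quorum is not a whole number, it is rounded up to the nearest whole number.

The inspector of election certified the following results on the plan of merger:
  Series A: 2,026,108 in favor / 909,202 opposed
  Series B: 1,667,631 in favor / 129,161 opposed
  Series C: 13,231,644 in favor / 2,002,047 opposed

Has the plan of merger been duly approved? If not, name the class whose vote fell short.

Not approved — the Series A shares did not give the required vote.

Series A: 2/3 of 3039765 = 2026510; 2,026,510 required, 2,026,108 in favor — not approved.
Series B: 4/5 of 2084538 = 1667630.40, rounded up to 1667631; 1,667,631 required, 1,667,631 in favor — approved.
Series C: 3/4 of 17642191 = 13231643.25, rounded up to 13231644; 13,231,644 required, 13,231,644 in favor — approved.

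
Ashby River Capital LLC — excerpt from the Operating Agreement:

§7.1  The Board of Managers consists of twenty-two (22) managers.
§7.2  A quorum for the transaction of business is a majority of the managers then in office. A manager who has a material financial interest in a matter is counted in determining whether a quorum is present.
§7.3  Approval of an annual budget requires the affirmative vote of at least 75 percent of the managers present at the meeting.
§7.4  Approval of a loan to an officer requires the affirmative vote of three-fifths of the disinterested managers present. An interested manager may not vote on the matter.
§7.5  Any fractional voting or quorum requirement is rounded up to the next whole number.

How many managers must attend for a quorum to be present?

A majority of 22 is 12.

12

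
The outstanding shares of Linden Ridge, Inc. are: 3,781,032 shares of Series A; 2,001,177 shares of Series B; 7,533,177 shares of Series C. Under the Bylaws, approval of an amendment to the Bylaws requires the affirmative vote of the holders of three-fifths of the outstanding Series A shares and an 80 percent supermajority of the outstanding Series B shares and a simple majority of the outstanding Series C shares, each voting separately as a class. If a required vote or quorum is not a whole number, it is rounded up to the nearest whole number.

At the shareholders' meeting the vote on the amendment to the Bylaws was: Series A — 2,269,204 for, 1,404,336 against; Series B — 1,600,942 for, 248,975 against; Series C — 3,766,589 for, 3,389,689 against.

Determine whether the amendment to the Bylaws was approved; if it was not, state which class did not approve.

Series A: 3/5 of 3781032 = 2268619.20, rounded up to 2268620; 2,268,620 required, 2,269,204 in favor — approved.
Series B: 4/5 of 2001177 = 1600941.60, rounded up to 1600942; 1,600,942 required, 1,600,942 in favor — approved.
Series C: a majority of 7533177 is 3766589; 3,766,589 required, 3,766,589 in favor — approved.

Approved — every class gave the required vote.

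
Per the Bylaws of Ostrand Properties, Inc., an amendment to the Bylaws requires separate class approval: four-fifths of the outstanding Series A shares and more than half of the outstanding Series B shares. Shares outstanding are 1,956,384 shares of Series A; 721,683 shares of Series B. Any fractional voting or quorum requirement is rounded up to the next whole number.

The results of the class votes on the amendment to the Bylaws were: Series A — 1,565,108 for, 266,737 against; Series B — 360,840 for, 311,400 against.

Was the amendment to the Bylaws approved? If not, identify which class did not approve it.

Series A: 4/5 of 1956384 = 1565107.20, rounded up to 1565108; 1,565,108 required, 1,565,108 in favor — approved.
Series B: a majority of 721683 is 360842; 360,842 required, 360,840 in favor — not approved.

Not approved — the Series B shares did not give the required vote.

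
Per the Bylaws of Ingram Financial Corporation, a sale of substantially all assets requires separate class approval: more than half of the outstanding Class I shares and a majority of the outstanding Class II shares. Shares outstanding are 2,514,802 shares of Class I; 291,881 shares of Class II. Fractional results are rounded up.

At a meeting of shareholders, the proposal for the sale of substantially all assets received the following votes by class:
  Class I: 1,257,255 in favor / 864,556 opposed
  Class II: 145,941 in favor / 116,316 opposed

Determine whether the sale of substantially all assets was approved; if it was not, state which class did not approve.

Class I: a majority of 2514802 is 1257402; 1,257,402 required, 1,257,255 in favor — not approved.
Class II: a majority of 291881 is 145941; 145,941 required, 145,941 in favor — approved.

Not approved — the Class I shares did not give the required vote.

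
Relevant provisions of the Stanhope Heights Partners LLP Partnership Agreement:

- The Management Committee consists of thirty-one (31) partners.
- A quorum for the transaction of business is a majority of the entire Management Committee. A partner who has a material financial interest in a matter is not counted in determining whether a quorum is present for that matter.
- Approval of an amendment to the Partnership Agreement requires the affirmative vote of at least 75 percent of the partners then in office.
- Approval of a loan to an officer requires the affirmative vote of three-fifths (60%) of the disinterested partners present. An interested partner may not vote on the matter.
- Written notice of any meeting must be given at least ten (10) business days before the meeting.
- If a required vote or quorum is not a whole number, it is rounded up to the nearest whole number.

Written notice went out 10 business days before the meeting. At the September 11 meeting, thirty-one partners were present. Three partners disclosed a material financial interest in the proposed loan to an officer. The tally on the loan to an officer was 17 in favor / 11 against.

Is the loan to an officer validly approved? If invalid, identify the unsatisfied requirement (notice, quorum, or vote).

Notice: 10 business days given; 10 required (10 ≥ 10). Satisfied.
Quorum: 31 present, but the 3 interested partners do not count, leaving 28. Quorum is 16. Satisfied.
Vote: the loan to an officer requires three-fifths of the disinterested partners present (31 − 3 = 28). 3/5 of 28 = 16.80, rounded up to 17, so 17 affirmative votes are needed; 17 voted in favor. Satisfied.

Valid — all requirements satisfied.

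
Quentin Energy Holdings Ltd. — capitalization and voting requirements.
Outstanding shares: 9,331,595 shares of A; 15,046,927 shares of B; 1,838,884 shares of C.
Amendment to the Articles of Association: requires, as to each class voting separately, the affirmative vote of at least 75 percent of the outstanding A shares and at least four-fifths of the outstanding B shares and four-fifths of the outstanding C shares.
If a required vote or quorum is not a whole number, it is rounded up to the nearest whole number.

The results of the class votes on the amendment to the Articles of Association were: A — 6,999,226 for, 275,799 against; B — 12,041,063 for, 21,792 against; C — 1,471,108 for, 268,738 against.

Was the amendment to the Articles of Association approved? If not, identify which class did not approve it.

A: 3/4 of 9331595 = 6998696.25, rounded up to 6998697; 6,998,697 required, 6,999,226 in favor — approved.
B: 4/5 of 15046927 = 12037541.60, rounded up to 12037542; 12,037,542 required, 12,041,063 in favor — approved.
C: 4/5 of 1838884 = 1471107.20, rounded up to 1471108; 1,471,108 required, 1,471,108 in favor — approved.

Approved — every class gave the required vote.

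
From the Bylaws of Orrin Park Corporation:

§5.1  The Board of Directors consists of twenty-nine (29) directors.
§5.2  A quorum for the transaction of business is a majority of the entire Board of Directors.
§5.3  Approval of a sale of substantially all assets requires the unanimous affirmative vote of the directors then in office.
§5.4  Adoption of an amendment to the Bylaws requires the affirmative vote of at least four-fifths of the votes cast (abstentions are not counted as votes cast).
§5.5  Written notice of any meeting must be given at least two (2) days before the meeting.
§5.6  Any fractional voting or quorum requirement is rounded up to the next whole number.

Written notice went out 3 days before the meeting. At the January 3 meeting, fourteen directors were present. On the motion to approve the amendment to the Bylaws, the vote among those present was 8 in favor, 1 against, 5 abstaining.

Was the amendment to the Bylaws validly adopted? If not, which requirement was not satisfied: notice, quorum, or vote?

Notice: 3 days given; 2 required (3 ≥ 2). Satisfied.
Quorum: 14 present; quorum is 15. Not satisfied.
Vote: the amendment to the Bylaws requires four-fifths of the votes cast (14 present − 5 abstaining = 9). 4/5 of 9 = 7.20, rounded up to 8, so 8 affirmative votes are needed; 8 voted in favor. Satisfied. (Moot — without a quorum no business can be validly transacted.)

Invalid — quorum requirement not satisfied.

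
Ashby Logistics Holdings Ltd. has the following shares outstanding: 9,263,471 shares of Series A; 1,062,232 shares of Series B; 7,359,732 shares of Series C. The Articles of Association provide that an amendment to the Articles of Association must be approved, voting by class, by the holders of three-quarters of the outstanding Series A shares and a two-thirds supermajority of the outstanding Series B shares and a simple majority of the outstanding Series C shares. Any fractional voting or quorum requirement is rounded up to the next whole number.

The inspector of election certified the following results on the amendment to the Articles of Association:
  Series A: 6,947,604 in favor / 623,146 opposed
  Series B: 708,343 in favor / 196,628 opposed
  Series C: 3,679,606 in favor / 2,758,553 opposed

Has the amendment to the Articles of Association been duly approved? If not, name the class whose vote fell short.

Series A: 3/4 of 9263471 = 6947603.25, rounded up to 6947604; 6,947,604 required, 6,947,604 in favor — approved.
Series B: 2/3 of 1062232 = 708154.67, rounded up to 708155; 708,155 required, 708,343 in favor — approved.
Series C: a majority of 7359732 is 3679867; 3,679,867 required, 3,679,606 in favor — not approved.

Not approved — the Series C shares did not give the required vote.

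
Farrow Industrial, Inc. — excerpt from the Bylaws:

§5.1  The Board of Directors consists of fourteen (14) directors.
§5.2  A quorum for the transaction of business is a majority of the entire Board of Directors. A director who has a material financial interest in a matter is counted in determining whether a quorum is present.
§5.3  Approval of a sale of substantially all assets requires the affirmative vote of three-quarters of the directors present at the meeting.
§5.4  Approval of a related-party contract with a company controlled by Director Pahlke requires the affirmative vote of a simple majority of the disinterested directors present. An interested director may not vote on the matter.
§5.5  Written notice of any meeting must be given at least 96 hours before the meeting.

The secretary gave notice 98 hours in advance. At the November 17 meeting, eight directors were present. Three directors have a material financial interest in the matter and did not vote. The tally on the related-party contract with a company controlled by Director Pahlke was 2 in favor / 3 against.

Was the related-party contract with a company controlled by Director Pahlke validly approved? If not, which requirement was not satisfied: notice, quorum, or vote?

Notice: 98 hours given; 96 required (98 ≥ 96). Satisfied.
Quorum: 8 present (interested directors count toward quorum); quorum is 8. Satisfied.
Vote: the related-party contract with a company controlled by Director Pahlke requires a majority of the disinterested directors present (8 − 3 = 5). A majority of 5 is 3, so 3 affirmative votes are needed; 2 voted in favor. Not satisfied.

Invalid — vote requirement not satisfied.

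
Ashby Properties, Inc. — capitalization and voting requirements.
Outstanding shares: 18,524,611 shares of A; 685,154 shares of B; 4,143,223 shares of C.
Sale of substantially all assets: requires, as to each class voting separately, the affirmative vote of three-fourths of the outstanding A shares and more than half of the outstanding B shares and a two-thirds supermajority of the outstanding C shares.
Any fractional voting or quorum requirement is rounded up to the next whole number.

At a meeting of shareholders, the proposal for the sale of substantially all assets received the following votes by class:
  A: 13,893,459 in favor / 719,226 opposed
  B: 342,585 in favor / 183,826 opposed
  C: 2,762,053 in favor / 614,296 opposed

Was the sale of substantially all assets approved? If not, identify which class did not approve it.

Not approved — the C shares did not give the required vote.

A: 3/4 of 18524611 = 13893458.25, rounded up to 13893459; 13,893,459 required, 13,893,459 in favor — approved.
B: a majority of 685154 is 342578; 342,578 required, 342,585 in favor — approved.
C: 2/3 of 4143223 = 2762148.67, rounded up to 2762149; 2,762,149 required, 2,762,053 in favor — not approved.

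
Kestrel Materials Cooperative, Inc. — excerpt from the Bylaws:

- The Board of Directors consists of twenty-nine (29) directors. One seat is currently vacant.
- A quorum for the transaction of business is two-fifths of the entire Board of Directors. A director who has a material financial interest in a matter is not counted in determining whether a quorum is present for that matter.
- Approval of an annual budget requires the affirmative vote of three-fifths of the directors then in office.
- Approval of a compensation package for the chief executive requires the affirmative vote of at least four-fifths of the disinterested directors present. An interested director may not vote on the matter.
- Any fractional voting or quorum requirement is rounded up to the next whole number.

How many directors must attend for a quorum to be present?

12

2/5 of 29 = 11.60, rounded up to 12.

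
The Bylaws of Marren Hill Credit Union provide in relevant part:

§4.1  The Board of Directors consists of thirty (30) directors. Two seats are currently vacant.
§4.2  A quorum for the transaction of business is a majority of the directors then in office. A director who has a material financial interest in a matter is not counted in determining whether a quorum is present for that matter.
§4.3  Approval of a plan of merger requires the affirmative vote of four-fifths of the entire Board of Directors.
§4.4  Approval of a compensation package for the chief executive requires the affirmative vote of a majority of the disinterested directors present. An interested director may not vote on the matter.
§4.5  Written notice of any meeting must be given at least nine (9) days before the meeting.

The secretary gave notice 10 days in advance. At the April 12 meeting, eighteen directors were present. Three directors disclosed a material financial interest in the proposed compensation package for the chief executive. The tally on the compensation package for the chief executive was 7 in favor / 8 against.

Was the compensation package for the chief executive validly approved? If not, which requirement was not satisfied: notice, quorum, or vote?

Invalid — vote requirement not satisfied.

Notice: 10 days given; 9 required (10 ≥ 9). Satisfied.
Quorum: 18 present, but the 3 interested directors do not count, leaving 15. Quorum is 15. Satisfied.
Vote: the compensation package for the chief executive requires a majority of the disinterested directors present (18 − 3 = 15). A majority of 15 is 8, so 8 affirmative votes are needed; 7 voted in favor. Not satisfied.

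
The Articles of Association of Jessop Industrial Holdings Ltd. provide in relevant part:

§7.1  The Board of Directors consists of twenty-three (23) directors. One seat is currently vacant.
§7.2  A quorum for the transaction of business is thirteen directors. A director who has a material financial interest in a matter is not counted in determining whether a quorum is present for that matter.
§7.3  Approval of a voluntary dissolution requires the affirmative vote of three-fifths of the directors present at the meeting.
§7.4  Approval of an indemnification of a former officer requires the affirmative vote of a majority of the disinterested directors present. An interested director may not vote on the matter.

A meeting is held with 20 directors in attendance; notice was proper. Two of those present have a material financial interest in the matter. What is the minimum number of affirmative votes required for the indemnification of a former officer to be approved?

10

The indemnification of a former officer requires a majority of the disinterested directors present (20 − 2 = 18).
A majority of 18 is 10.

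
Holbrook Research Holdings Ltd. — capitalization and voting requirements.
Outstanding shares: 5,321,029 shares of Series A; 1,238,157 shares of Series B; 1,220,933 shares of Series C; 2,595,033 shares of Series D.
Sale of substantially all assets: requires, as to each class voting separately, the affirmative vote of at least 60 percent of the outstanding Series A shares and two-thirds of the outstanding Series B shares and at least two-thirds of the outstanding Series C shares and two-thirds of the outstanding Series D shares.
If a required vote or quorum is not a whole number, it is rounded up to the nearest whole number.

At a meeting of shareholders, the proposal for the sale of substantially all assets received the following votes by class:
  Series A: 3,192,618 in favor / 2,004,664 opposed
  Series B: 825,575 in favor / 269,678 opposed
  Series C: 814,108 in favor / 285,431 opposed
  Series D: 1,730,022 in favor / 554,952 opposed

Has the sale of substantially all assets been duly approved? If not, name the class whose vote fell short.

Series A: 3/5 of 5321029 = 3192617.40, rounded up to 3192618; 3,192,618 required, 3,192,618 in favor — approved.
Series B: 2/3 of 1238157 = 825438; 825,438 required, 825,575 in favor — approved.
Series C: 2/3 of 1220933 = 813955.33, rounded up to 813956; 813,956 required, 814,108 in favor — approved.
Series D: 2/3 of 2595033 = 1730022; 1,730,022 required, 1,730,022 in favor — approved.

Approved — every class gave the required vote.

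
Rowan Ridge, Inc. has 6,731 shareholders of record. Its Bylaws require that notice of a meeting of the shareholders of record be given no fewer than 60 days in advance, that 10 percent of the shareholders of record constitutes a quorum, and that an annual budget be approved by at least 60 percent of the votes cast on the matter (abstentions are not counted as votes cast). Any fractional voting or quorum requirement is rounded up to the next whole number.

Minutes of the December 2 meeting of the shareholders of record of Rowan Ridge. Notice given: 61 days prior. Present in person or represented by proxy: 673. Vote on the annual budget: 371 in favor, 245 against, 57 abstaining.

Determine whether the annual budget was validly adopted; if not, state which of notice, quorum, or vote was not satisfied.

Invalid — quorum requirement not satisfied.

Notice: 61 days given; 60 required. Satisfied.
Quorum: 10% of 6,731 = 673.10, rounded up to 674; 673 present. Not satisfied.
Vote: requires three-fifths of the votes cast (673 − 57 abstaining = 616); 3/5 of 616 = 369.60, rounded up to 370, so 370 needed; 371 in favor. Satisfied.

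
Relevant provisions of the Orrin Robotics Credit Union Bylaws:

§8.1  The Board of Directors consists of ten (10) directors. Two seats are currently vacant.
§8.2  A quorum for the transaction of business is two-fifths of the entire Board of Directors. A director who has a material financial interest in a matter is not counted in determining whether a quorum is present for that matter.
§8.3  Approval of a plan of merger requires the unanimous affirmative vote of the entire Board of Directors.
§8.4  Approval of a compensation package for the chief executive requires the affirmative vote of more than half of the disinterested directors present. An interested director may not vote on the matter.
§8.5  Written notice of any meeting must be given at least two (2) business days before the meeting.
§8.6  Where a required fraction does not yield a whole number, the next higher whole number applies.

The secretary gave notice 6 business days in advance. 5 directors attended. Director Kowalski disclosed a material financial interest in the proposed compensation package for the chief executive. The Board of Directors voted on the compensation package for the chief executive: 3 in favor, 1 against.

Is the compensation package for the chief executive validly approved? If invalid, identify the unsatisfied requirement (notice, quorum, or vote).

Notice: 6 business days given; 2 required (6 ≥ 2). Satisfied.
Quorum: 5 present, but the 1 interested director does not count, leaving 4. Quorum is 4. Satisfied.
Vote: the compensation package for the chief executive requires a majority of the disinterested directors present (5 − 1 = 4). A majority of 4 is 3, so 3 affirmative votes are needed; 3 voted in favor. Satisfied.

Valid — all requirements satisfied.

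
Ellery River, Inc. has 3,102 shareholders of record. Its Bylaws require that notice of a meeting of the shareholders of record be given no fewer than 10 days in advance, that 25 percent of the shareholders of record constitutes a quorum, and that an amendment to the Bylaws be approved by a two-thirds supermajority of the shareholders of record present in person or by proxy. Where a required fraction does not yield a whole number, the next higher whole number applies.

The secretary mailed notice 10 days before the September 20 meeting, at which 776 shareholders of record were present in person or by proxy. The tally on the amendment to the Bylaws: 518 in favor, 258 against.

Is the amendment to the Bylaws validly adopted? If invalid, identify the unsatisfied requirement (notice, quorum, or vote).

Valid — all requirements satisfied.

Notice: 10 days given; 10 required. Satisfied.
Quorum: 25% of 3,102 = 775.50, rounded up to 776; 776 present. Satisfied.
Vote: requires two-thirds of those present (776); 2/3 of 776 = 517.33, rounded up to 518, so 518 needed; 518 in favor. Satisfied.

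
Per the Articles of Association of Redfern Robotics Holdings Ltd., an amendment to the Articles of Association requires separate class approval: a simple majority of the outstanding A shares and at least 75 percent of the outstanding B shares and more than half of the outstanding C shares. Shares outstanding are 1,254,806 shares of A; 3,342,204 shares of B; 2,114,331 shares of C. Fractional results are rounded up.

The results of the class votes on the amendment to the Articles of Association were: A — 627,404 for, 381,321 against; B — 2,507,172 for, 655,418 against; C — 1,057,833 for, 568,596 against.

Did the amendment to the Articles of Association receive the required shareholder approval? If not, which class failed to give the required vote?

A: a majority of 1254806 is 627404; 627,404 required, 627,404 in favor — approved.
B: 3/4 of 3342204 = 2506653; 2,506,653 required, 2,507,172 in favor — approved.
C: a majority of 2114331 is 1057166; 1,057,166 required, 1,057,833 in favor — approved.

Approved — every class gave the required vote.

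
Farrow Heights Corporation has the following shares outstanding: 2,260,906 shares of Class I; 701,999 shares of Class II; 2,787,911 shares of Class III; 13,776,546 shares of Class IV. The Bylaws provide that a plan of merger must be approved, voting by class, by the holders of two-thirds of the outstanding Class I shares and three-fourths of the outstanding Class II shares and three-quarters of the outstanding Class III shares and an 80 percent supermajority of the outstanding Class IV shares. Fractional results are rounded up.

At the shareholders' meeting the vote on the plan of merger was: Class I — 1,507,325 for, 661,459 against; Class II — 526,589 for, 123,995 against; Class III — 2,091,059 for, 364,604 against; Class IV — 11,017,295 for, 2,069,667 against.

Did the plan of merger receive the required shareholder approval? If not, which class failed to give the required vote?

Class I: 2/3 of 2260906 = 1507270.67, rounded up to 1507271; 1,507,271 required, 1,507,325 in favor — approved.
Class II: 3/4 of 701999 = 526499.25, rounded up to 526500; 526,500 required, 526,589 in favor — approved.
Class III: 3/4 of 2787911 = 2090933.25, rounded up to 2090934; 2,090,934 required, 2,091,059 in favor — approved.
Class IV: 4/5 of 13776546 = 11021236.80, rounded up to 11021237; 11,021,237 required, 11,017,295 in favor — not approved.

Not approved — the Class IV shares did not give the required vote.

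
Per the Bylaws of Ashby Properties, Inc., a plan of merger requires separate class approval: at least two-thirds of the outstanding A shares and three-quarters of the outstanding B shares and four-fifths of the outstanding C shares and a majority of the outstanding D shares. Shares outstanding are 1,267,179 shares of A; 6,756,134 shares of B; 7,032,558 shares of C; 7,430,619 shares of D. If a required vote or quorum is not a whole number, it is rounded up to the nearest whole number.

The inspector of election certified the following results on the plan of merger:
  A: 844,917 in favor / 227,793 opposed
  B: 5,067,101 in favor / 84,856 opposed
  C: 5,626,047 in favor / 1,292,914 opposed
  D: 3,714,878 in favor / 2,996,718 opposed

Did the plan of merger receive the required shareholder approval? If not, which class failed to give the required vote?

Not approved — the D shares did not give the required vote.

A: 2/3 of 1267179 = 844786; 844,786 required, 844,917 in favor — approved.
B: 3/4 of 6756134 = 5067100.50, rounded up to 5067101; 5,067,101 required, 5,067,101 in favor — approved.
C: 4/5 of 7032558 = 5626046.40, rounded up to 5626047; 5,626,047 required, 5,626,047 in favor — approved.
D: a majority of 7430619 is 3715310; 3,715,310 required, 3,714,878 in favor — not approved.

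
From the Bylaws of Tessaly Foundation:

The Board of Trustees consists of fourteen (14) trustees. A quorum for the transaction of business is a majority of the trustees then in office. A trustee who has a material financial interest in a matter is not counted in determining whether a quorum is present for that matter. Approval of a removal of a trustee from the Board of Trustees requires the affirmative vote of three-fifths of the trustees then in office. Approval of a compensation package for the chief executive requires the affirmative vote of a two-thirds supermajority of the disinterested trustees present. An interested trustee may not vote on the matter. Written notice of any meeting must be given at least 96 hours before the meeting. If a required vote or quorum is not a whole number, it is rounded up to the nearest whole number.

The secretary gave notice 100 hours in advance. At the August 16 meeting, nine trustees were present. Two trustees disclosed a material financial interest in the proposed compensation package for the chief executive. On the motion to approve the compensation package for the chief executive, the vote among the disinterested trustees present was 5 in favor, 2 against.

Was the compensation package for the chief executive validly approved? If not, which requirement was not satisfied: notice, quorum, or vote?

Notice: 100 hours given; 96 required (100 ≥ 96). Satisfied.
Quorum: 9 present, but the 2 interested trustees do not count, leaving 7. Quorum is 8. Not satisfied.
Vote: the compensation package for the chief executive requires two-thirds of the disinterested trustees present (9 − 2 = 7). 2/3 of 7 = 4.67, rounded up to 5, so 5 affirmative votes are needed; 5 voted in favor. Satisfied. (Moot — without a quorum no business can be validly transacted.)

Invalid — quorum requirement not satisfied.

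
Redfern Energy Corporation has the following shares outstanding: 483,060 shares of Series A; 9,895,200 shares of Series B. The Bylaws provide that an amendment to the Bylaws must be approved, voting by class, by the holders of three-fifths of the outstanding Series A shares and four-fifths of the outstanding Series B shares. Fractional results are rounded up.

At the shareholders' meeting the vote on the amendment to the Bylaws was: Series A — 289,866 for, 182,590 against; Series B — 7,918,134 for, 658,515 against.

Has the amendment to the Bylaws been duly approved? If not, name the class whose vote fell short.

Series A: 3/5 of 483060 = 289836; 289,836 required, 289,866 in favor — approved.
Series B: 4/5 of 9895200 = 7916160; 7,916,160 required, 7,918,134 in favor — approved.

Approved — every class gave the required vote.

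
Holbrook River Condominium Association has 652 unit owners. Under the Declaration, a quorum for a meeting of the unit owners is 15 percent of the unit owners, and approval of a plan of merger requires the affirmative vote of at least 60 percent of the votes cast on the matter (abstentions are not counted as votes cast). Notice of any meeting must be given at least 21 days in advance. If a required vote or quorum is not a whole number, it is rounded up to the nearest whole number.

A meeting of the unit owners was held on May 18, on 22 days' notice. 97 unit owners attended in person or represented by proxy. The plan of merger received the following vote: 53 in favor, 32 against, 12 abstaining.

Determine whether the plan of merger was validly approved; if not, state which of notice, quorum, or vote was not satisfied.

Notice: 22 days given; 21 required. Satisfied.
Quorum: 15% of 652 = 97.80, rounded up to 98; 97 present. Not satisfied.
Vote: requires three-fifths of the votes cast (97 − 12 abstaining = 85); 3/5 of 85 = 51, so 51 needed; 53 in favor. Satisfied.

Invalid — quorum requirement not satisfied.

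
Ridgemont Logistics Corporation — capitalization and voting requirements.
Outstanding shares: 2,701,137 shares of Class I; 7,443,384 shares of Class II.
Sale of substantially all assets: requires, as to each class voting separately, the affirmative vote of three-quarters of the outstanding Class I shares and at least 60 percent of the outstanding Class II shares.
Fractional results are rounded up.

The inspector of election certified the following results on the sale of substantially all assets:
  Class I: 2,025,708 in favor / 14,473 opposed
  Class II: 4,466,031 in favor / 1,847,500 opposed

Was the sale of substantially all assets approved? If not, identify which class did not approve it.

Class I: 3/4 of 2701137 = 2025852.75, rounded up to 2025853; 2,025,853 required, 2,025,708 in favor — not approved.
Class II: 3/5 of 7443384 = 4466030.40, rounded up to 4466031; 4,466,031 required, 4,466,031 in favor — approved.

Not approved — the Class I shares did not give the required vote.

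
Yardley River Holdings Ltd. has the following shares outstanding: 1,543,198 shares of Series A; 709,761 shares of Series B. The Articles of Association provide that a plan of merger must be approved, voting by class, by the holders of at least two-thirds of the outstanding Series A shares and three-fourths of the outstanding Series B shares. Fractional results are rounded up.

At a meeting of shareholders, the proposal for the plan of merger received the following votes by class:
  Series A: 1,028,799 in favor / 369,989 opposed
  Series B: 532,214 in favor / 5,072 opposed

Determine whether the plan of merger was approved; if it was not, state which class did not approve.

Not approved — the Series B shares did not give the required vote.

Series A: 2/3 of 1543198 = 1028798.67, rounded up to 1028799; 1,028,799 required, 1,028,799 in favor — approved.
Series B: 3/4 of 709761 = 532320.75, rounded up to 532321; 532,321 required, 532,214 in favor — not approved.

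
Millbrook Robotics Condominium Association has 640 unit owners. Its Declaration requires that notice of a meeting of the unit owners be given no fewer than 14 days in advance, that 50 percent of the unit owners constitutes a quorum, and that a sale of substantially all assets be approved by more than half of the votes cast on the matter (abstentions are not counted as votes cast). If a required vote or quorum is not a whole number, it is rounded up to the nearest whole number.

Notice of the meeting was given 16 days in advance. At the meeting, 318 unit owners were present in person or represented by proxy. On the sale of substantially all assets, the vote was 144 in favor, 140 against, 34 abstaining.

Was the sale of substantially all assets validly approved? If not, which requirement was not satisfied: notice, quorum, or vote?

Invalid — quorum requirement not satisfied.

Notice: 16 days given; 14 required. Satisfied.
Quorum: 50% of 640 = 320; 318 present. Not satisfied.
Vote: requires a majority of the votes cast (318 − 34 abstaining = 284); a majority of 284 is 143, so 143 needed; 144 in favor. Satisfied.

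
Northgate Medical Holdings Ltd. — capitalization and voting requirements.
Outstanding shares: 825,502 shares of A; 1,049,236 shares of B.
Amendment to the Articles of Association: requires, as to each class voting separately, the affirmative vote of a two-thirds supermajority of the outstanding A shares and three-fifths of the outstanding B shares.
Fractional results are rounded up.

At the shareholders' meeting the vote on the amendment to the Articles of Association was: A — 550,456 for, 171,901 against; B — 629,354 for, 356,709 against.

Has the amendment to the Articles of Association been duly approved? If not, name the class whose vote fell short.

Not approved — the B shares did not give the required vote.

A: 2/3 of 825502 = 550334.67, rounded up to 550335; 550,335 required, 550,456 in favor — approved.
B: 3/5 of 1049236 = 629541.60, rounded up to 629542; 629,542 required, 629,354 in favor — not approved.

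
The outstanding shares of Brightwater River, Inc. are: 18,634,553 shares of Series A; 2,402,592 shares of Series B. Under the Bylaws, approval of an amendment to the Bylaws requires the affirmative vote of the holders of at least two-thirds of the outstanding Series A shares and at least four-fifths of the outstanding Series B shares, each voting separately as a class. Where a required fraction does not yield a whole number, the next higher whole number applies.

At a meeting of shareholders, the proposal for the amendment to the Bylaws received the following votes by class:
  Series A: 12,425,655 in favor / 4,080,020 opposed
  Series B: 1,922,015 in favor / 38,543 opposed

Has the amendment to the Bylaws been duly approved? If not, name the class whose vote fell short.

Not approved — the Series B shares did not give the required vote.

Series A: 2/3 of 18634553 = 12423035.33, rounded up to 12423036; 12,423,036 required, 12,425,655 in favor — approved.
Series B: 4/5 of 2402592 = 1922073.60, rounded up to 1922074; 1,922,074 required, 1,922,015 in favor — not approved.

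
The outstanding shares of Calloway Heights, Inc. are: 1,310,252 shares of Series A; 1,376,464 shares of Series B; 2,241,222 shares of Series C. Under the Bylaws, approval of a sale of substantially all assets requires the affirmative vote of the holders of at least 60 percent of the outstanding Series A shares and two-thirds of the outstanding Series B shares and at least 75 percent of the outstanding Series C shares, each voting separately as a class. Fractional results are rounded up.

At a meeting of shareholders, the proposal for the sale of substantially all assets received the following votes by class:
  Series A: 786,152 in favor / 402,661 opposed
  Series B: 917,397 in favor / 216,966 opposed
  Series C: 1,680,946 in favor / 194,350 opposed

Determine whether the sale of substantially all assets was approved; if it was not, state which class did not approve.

Series A: 3/5 of 1310252 = 786151.20, rounded up to 786152; 786,152 required, 786,152 in favor — approved.
Series B: 2/3 of 1376464 = 917642.67, rounded up to 917643; 917,643 required, 917,397 in favor — not approved.
Series C: 3/4 of 2241222 = 1680916.50, rounded up to 1680917; 1,680,917 required, 1,680,946 in favor — approved.

Not approved — the Series B shares did not give the required vote.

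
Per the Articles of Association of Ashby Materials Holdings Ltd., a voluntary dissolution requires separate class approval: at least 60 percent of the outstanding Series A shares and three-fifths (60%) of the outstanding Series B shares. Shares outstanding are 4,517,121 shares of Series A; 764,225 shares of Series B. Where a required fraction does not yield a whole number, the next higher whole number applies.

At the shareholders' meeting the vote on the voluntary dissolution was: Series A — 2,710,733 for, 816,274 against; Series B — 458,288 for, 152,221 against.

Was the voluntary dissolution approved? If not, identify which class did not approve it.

Series A: 3/5 of 4517121 = 2710272.60, rounded up to 2710273; 2,710,273 required, 2,710,733 in favor — approved.
Series B: 3/5 of 764225 = 458535; 458,535 required, 458,288 in favor — not approved.

Not approved — the Series B shares did not give the required vote.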